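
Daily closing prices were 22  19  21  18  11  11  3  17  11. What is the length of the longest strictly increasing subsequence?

2

Track the smallest tail for each achievable length (strict):
22 → extends → [22]
19 → replaces 22 → [19]
21 → extends → [19, 21]
18 → replaces 19 → [18, 21]
11 → replaces 18 → [11, 21]
11 → already a tail → [11, 21]
3 → replaces 11 → [3, 21]
17 → replaces 21 → [3, 17]
11 → replaces 17 → [3, 11]
Two tails, so the longest strictly increasing subsequence has length 2 (e.g. 19, 21).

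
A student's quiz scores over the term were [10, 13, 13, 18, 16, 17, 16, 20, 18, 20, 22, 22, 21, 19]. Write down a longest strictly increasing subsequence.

10, 13, 16, 17, 18, 20, 22

Patience tails give the LIS length; then backtrack through the dp parents:
10 → extends → [10]
13 → extends → [10, 13]
13 → already a tail → [10, 13]
18 → extends → [10, 13, 18]
16 → replaces 18 → [10, 13, 16]
17 → extends → [10, 13, 16, 17]
16 → already a tail → [10, 13, 16, 17]
20 → extends → [10, 13, 16, 17, 20]
18 → replaces 20 → [10, 13, 16, 17, 18]
20 → extends → [10, 13, 16, 17, 18, 20]
22 → extends → [10, 13, 16, 17, 18, 20, 22]
22 → already a tail → [10, 13, 16, 17, 18, 20, 22]
21 → replaces 22 → [10, 13, 16, 17, 18, 20, 21]
19 → replaces 20 → [10, 13, 16, 17, 18, 19, 21]
Length 7; one witness is 10, 13, 16, 17, 18, 20, 22.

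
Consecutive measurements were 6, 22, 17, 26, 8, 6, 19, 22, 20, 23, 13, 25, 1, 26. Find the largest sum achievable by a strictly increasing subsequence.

138

Let S[i] be the best sum of a strictly increasing subsequence ending at i:
i:       1   2   3   4   5   6   7   8   9  10  11  12  13  14
a[i]:    6  22  17  26   8   6  19  22  20  23  13  25   1  26
S:       6  28  23  54  14   6  42  64  62  87  27 112   1 138
Maximum is 138 (e.g. 6 + 17 + 19 + 22 + 23 + 25 + 26).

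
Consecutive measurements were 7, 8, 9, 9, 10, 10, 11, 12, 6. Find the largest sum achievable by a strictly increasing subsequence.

Let S[i] be the best sum of a strictly increasing subsequence ending at i:
i:      1  2  3  4  5  6  7  8  9
a[i]:   7  8  9  9 10 10 11 12  6
S:      7 15 24 24 34 34 45 57  6
Maximum is 57 (e.g. 7 + 8 + 9 + 10 + 11 + 12).

57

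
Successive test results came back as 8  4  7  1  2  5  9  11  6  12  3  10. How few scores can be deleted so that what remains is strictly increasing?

6

Fewest deletions = n − (longest strictly increasing subsequence).
Patience tails:
8 → extends → [8]
4 → replaces 8 → [4]
7 → extends → [4, 7]
1 → replaces 4 → [1, 7]
2 → replaces 7 → [1, 2]
5 → extends → [1, 2, 5]
9 → extends → [1, 2, 5, 9]
11 → extends → [1, 2, 5, 9, 11]
6 → replaces 9 → [1, 2, 5, 6, 11]
12 → extends → [1, 2, 5, 6, 11, 12]
3 → replaces 5 → [1, 2, 3, 6, 11, 12]
10 → replaces 11 → [1, 2, 3, 6, 10, 12]
Longest strictly increasing subsequence has length 6, so deletions = 12 − 6 = 6.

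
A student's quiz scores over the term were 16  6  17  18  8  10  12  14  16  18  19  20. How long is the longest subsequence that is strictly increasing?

Track the smallest tail for each achievable length (strict):
16 → extends → [16]
6 → replaces 16 → [6]
17 → extends → [6, 17]
18 → extends → [6, 17, 18]
8 → replaces 17 → [6, 8, 18]
10 → replaces 18 → [6, 8, 10]
12 → extends → [6, 8, 10, 12]
14 → extends → [6, 8, 10, 12, 14]
16 → extends → [6, 8, 10, 12, 14, 16]
18 → extends → [6, 8, 10, 12, 14, 16, 18]
19 → extends → [6, 8, 10, 12, 14, 16, 18, 19]
20 → extends → [6, 8, 10, 12, 14, 16, 18, 19, 20]
Nine tails, so the longest strictly increasing subsequence has length 9 (e.g. 6, 8, 10, 12, 14, 16, 18, 19, 20).

9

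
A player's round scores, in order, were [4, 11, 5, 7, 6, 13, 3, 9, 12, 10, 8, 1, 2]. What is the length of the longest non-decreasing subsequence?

5

Track the smallest tail for each achievable length (allowing ties):
4 → extends → [4]
11 → extends → [4, 11]
5 → replaces 11 → [4, 5]
7 → extends → [4, 5, 7]
6 → replaces 7 → [4, 5, 6]
13 → extends → [4, 5, 6, 13]
3 → replaces 4 → [3, 5, 6, 13]
9 → replaces 13 → [3, 5, 6, 9]
12 → extends → [3, 5, 6, 9, 12]
10 → replaces 12 → [3, 5, 6, 9, 10]
8 → replaces 9 → [3, 5, 6, 8, 10]
1 → replaces 3 → [1, 5, 6, 8, 10]
2 → replaces 5 → [1, 2, 6, 8, 10]
Five tails, so the longest non-decreasing subsequence has length 5 (e.g. 4, 5, 7, 9, 12).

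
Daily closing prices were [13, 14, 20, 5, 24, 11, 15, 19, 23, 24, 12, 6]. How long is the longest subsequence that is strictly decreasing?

4

Let dp[i] be the longest strictly decreasing subsequence ending at i:
i:      1  2  3  4  5  6  7  8  9 10 11 12
a[i]:  13 14 20  5 24 11 15 19 23 24 12  6
dp:     1  1  1  2  1  2  2  2  2  1  3  4
Maximum is 4.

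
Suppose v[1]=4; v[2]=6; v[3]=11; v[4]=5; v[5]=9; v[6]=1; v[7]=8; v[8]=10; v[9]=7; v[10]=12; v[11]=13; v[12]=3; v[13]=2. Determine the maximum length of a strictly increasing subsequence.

6

Track the smallest tail for each achievable length (strict):
4 → extends → [4]
6 → extends → [4, 6]
11 → extends → [4, 6, 11]
5 → replaces 6 → [4, 5, 11]
9 → replaces 11 → [4, 5, 9]
1 → replaces 4 → [1, 5, 9]
8 → replaces 9 → [1, 5, 8]
10 → extends → [1, 5, 8, 10]
7 → replaces 8 → [1, 5, 7, 10]
12 → extends → [1, 5, 7, 10, 12]
13 → extends → [1, 5, 7, 10, 12, 13]
3 → replaces 5 → [1, 3, 7, 10, 12, 13]
2 → replaces 3 → [1, 2, 7, 10, 12, 13]
Six tails, so the longest strictly increasing subsequence has length 6 (e.g. 4, 6, 9, 10, 12, 13).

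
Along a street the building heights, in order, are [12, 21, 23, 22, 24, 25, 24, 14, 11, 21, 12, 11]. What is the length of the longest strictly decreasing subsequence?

5

Let dp[i] be the longest strictly decreasing subsequence ending at i:
i:      1  2  3  4  5  6  7  8  9 10 11 12
a[i]:  12 21 23 22 24 25 24 14 11 21 12 11
dp:     1  1  1  2  1  1  2  3  4  3  4  5
Maximum is 5.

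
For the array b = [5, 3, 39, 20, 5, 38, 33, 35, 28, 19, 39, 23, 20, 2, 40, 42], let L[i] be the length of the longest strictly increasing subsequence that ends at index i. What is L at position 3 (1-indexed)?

2

dp[i] = 1 + max{dp[j] : j<i, b[j]<b[i]} (or 1 if no such j):
i:      1  2  3  4  5  6  7  8  9 10 11 12 13 14 15 16
b[i]:   5  3 39 20  5 38 33 35 28 19 39 23 20  2 40 42
dp:     1  1  2  2  2  3  3  4  3  3  5  4  4  1  6  7
At index 3 the value is 2.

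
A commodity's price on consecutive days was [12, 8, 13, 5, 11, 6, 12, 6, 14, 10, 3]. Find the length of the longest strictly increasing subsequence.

4

Track the smallest tail for each achievable length (strict):
12 → extends → [12]
8 → replaces 12 → [8]
13 → extends → [8, 13]
5 → replaces 8 → [5, 13]
11 → replaces 13 → [5, 11]
6 → replaces 11 → [5, 6]
12 → extends → [5, 6, 12]
6 → already a tail → [5, 6, 12]
14 → extends → [5, 6, 12, 14]
10 → replaces 12 → [5, 6, 10, 14]
3 → replaces 5 → [3, 6, 10, 14]
Four tails, so the longest strictly increasing subsequence has length 4 (e.g. 8, 11, 12, 14).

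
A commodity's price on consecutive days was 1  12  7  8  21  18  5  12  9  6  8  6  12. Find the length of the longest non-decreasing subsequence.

5

Track the smallest tail for each achievable length (allowing ties):
1 → extends → [1]
12 → extends → [1, 12]
7 → replaces 12 → [1, 7]
8 → extends → [1, 7, 8]
21 → extends → [1, 7, 8, 21]
18 → replaces 21 → [1, 7, 8, 18]
5 → replaces 7 → [1, 5, 8, 18]
12 → replaces 18 → [1, 5, 8, 12]
9 → replaces 12 → [1, 5, 8, 9]
6 → replaces 8 → [1, 5, 6, 9]
8 → replaces 9 → [1, 5, 6, 8]
6 → replaces 8 → [1, 5, 6, 6]
12 → extends → [1, 5, 6, 6, 12]
Five tails, so the longest non-decreasing subsequence has length 5 (e.g. 1, 7, 8, 12, 12).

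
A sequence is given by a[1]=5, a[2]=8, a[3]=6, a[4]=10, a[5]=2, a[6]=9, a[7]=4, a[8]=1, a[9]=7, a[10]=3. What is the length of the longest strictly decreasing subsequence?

4

Negate each value so 'decreasing' becomes 'increasing', then run patience tails on the negated sequence:
-5 → extends → [-5]
-8 → replaces -5 → [-8]
-6 → extends → [-8, -6]
-10 → replaces -8 → [-10, -6]
-2 → extends → [-10, -6, -2]
-9 → replaces -6 → [-10, -9, -2]
-4 → replaces -2 → [-10, -9, -4]
-1 → extends → [-10, -9, -4, -1]
-7 → replaces -4 → [-10, -9, -7, -1]
-3 → replaces -1 → [-10, -9, -7, -3]
Four tails, so the longest strictly decreasing subsequence of the original has length 4.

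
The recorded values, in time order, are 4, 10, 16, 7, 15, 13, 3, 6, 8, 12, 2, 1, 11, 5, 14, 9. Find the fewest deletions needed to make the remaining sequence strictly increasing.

Fewest deletions = n − (longest strictly increasing subsequence).
Patience tails:
4 → extends → [4]
10 → extends → [4, 10]
16 → extends → [4, 10, 16]
7 → replaces 10 → [4, 7, 16]
15 → replaces 16 → [4, 7, 15]
13 → replaces 15 → [4, 7, 13]
3 → replaces 4 → [3, 7, 13]
6 → replaces 7 → [3, 6, 13]
8 → replaces 13 → [3, 6, 8]
12 → extends → [3, 6, 8, 12]
2 → replaces 3 → [2, 6, 8, 12]
1 → replaces 2 → [1, 6, 8, 12]
11 → replaces 12 → [1, 6, 8, 11]
5 → replaces 6 → [1, 5, 8, 11]
14 → extends → [1, 5, 8, 11, 14]
9 → replaces 11 → [1, 5, 8, 9, 14]
Longest strictly increasing subsequence has length 5, so deletions = 16 − 5 = 11.

11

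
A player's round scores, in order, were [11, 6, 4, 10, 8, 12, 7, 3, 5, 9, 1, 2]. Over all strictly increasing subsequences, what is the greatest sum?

28

Let S[i] be the best sum of a strictly increasing subsequence ending at i:
i:      1  2  3  4  5  6  7  8  9 10 11 12
a[i]:  11  6  4 10  8 12  7  3  5  9  1  2
S:     11  6  4 16 14 28 13  3  9 23  1  3
Maximum is 28 (e.g. 6 + 10 + 12).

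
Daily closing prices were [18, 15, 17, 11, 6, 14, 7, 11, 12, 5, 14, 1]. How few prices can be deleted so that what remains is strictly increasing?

Fewest deletions = n − (longest strictly increasing subsequence).
Patience tails:
18 → extends → [18]
15 → replaces 18 → [15]
17 → extends → [15, 17]
11 → replaces 15 → [11, 17]
6 → replaces 11 → [6, 17]
14 → replaces 17 → [6, 14]
7 → replaces 14 → [6, 7]
11 → extends → [6, 7, 11]
12 → extends → [6, 7, 11, 12]
5 → replaces 6 → [5, 7, 11, 12]
14 → extends → [5, 7, 11, 12, 14]
1 → replaces 5 → [1, 7, 11, 12, 14]
Longest strictly increasing subsequence has length 5, so deletions = 12 − 5 = 7.

7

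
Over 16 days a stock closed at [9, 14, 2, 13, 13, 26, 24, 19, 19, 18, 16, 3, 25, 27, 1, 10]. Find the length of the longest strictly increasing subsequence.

5

Track the smallest tail for each achievable length (strict):
9 → extends → [9]
14 → extends → [9, 14]
2 → replaces 9 → [2, 14]
13 → replaces 14 → [2, 13]
13 → already a tail → [2, 13]
26 → extends → [2, 13, 26]
24 → replaces 26 → [2, 13, 24]
19 → replaces 24 → [2, 13, 19]
19 → already a tail → [2, 13, 19]
18 → replaces 19 → [2, 13, 18]
16 → replaces 18 → [2, 13, 16]
3 → replaces 13 → [2, 3, 16]
25 → extends → [2, 3, 16, 25]
27 → extends → [2, 3, 16, 25, 27]
1 → replaces 2 → [1, 3, 16, 25, 27]
10 → replaces 16 → [1, 3, 10, 25, 27]
Five tails, so the longest strictly increasing subsequence has length 5 (e.g. 9, 14, 24, 25, 27).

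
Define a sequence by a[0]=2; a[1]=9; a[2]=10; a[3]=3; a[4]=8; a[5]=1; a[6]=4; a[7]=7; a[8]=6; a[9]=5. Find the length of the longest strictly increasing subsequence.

Let dp[i] be the length of the longest such subsequence ending at index i:
i:      0  1  2  3  4  5  6  7  8  9
a[i]:   2  9 10  3  8  1  4  7  6  5
dp:     1  2  3  2  3  1  3  4  4  4
Maximum dp value is 4.

4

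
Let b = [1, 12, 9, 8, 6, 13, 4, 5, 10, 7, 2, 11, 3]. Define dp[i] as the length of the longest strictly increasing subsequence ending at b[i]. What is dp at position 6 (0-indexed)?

2

dp[i] = 1 + max{dp[j] : j<i, b[j]<b[i]} (or 1 if no such j):
i:      0  1  2  3  4  5  6  7  8  9 10 11 12
b[i]:   1 12  9  8  6 13  4  5 10  7  2 11  3
dp:     1  2  2  2  2  3  2  3  4  4  2  5  3
At index 6 the value is 2.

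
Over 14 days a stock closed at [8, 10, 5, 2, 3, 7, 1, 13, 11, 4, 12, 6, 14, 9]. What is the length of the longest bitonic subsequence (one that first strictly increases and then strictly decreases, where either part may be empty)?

inc[i] = longest strictly increasing subsequence ending at i; dec[i] = longest strictly decreasing subsequence starting at i:
i:      1  2  3  4  5  6  7  8  9 10 11 12 13 14
a[i]:   8 10  5  2  3  7  1 13 11  4 12  6 14  9
inc:    1  2  1  1  2  3  1  4  4  3  5  4  6  5
dec:    4  4  3  2  2  2  1  3  2  1  2  1  2  1
Best peak at i=13 (value 14): inc=6, dec=2, length 6+2−1 = 7.

7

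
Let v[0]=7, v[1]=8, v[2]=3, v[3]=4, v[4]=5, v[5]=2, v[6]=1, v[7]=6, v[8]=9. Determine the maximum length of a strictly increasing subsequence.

5

Let dp[i] be the length of the longest such subsequence ending at index i:
i:     0 1 2 3 4 5 6 7 8
v[i]:  7 8 3 4 5 2 1 6 9
dp:    1 2 1 2 3 1 1 4 5
Maximum dp value is 5.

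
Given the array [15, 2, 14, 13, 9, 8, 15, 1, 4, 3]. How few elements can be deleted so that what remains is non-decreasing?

7

Fewest deletions = n − (longest non-decreasing subsequence).
i:      1  2  3  4  5  6  7  8  9 10
a[i]:  15  2 14 13  9  8 15  1  4  3
dp:     1  1  2  2  2  2  3  1  2  2
max dp = 3, so deletions = 10 − 3 = 7.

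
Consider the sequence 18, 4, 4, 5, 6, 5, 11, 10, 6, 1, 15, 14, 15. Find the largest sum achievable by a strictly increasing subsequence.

Let S[i] be the best sum of a strictly increasing subsequence ending at i:
i:      1  2  3  4  5  6  7  8  9 10 11 12 13
a[i]:  18  4  4  5  6  5 11 10  6  1 15 14 15
S:     18  4  4  9 15  9 26 25 15  1 41 40 55
Maximum is 55 (e.g. 4 + 5 + 6 + 11 + 14 + 15).

55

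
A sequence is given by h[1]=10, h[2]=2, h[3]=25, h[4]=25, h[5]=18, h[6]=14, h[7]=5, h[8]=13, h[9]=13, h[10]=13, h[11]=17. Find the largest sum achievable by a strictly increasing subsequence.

Let S[i] be the best sum of a strictly increasing subsequence ending at i:
i:      1  2  3  4  5  6  7  8  9 10 11
h[i]:  10  2 25 25 18 14  5 13 13 13 17
S:     10  2 35 35 28 24  7 23 23 23 41
Maximum is 41 (e.g. 10 + 14 + 17).

41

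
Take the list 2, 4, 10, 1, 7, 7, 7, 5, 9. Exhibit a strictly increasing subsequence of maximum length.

2, 4, 7, 9

Patience tails give the LIS length; then backtrack through the dp parents:
2 → extends → [2]
4 → extends → [2, 4]
10 → extends → [2, 4, 10]
1 → replaces 2 → [1, 4, 10]
7 → replaces 10 → [1, 4, 7]
7 → already a tail → [1, 4, 7]
7 → already a tail → [1, 4, 7]
5 → replaces 7 → [1, 4, 5]
9 → extends → [1, 4, 5, 9]
Length 4; one witness is 2, 4, 7, 9.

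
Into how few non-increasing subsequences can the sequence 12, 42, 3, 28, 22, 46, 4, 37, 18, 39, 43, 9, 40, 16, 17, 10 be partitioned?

5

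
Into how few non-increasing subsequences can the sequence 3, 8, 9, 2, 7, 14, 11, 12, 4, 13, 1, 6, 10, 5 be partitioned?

6

The minimum number of non-increasing subsequences covering a sequence equals the length of its longest strictly increasing subsequence.
LIS length is 6 (e.g. 3, 8, 9, 11, 12, 13), so 6 piles are needed.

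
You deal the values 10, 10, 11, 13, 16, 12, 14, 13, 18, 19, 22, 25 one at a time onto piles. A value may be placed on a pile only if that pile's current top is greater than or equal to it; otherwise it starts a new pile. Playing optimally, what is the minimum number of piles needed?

The minimum number of non-increasing subsequences covering a sequence equals the length of its longest strictly increasing subsequence.
LIS length is 8 (e.g. 10, 11, 13, 16, 18, 19, 22, 25), so 8 piles are needed.

8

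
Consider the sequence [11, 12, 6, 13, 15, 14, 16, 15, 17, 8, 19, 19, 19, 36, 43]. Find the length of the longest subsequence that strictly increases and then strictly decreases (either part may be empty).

9

inc[i] = longest strictly increasing subsequence ending at i; dec[i] = longest strictly decreasing subsequence starting at i:
i:      1  2  3  4  5  6  7  8  9 10 11 12 13 14 15
a[i]:  11 12  6 13 15 14 16 15 17  8 19 19 19 36 43
inc:    1  2  1  3  4  4  5  5  6  2  7  7  7  8  9
dec:    2  2  1  2  3  2  3  2  2  1  1  1  1  1  1
Best peak at i=15 (value 43): inc=9, dec=1, length 9+1−1 = 9.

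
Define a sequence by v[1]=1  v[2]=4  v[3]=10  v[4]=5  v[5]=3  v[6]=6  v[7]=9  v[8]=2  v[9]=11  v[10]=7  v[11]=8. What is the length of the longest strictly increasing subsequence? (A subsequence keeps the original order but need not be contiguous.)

6

Track the smallest tail for each achievable length (strict):
1 → extends → [1]
4 → extends → [1, 4]
10 → extends → [1, 4, 10]
5 → replaces 10 → [1, 4, 5]
3 → replaces 4 → [1, 3, 5]
6 → extends → [1, 3, 5, 6]
9 → extends → [1, 3, 5, 6, 9]
2 → replaces 3 → [1, 2, 5, 6, 9]
11 → extends → [1, 2, 5, 6, 9, 11]
7 → replaces 9 → [1, 2, 5, 6, 7, 11]
8 → replaces 11 → [1, 2, 5, 6, 7, 8]
Six tails, so the longest strictly increasing subsequence has length 6 (e.g. 1, 4, 5, 6, 9, 11).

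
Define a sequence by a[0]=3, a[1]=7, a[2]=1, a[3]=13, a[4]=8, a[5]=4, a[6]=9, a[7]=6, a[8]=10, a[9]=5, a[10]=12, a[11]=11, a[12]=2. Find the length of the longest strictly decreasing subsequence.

Let dp[i] be the longest strictly decreasing subsequence ending at i:
i:      0  1  2  3  4  5  6  7  8  9 10 11 12
a[i]:   3  7  1 13  8  4  9  6 10  5 12 11  2
dp:     1  1  2  1  2  3  2  3  2  4  2  3  5
Maximum is 5.

5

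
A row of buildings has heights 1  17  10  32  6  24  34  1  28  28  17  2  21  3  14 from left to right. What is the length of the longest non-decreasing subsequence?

5

Track the smallest tail for each achievable length (allowing ties):
1 → extends → [1]
17 → extends → [1, 17]
10 → replaces 17 → [1, 10]
32 → extends → [1, 10, 32]
6 → replaces 10 → [1, 6, 32]
24 → replaces 32 → [1, 6, 24]
34 → extends → [1, 6, 24, 34]
1 → replaces 6 → [1, 1, 24, 34]
28 → replaces 34 → [1, 1, 24, 28]
28 → extends → [1, 1, 24, 28, 28]
17 → replaces 24 → [1, 1, 17, 28, 28]
2 → replaces 17 → [1, 1, 2, 28, 28]
21 → replaces 28 → [1, 1, 2, 21, 28]
3 → replaces 21 → [1, 1, 2, 3, 28]
14 → replaces 28 → [1, 1, 2, 3, 14]
Five tails, so the longest non-decreasing subsequence has length 5 (e.g. 1, 17, 24, 28, 28).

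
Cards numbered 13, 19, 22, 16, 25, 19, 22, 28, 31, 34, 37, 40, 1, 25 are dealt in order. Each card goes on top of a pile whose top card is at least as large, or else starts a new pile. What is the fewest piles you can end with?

9

Place each on the leftmost legal pile:
13 → new pile 1 (tops now [13])
19 → new pile 2 (tops now [13, 19])
22 → new pile 3 (tops now [13, 19, 22])
16 → pile 2 (tops now [13, 16, 22])
25 → new pile 4 (tops now [13, 16, 22, 25])
19 → pile 3 (tops now [13, 16, 19, 25])
22 → pile 4 (tops now [13, 16, 19, 22])
28 → new pile 5 (tops now [13, 16, 19, 22, 28])
31 → new pile 6 (tops now [13, 16, 19, 22, 28, 31])
34 → new pile 7 (tops now [13, 16, 19, 22, 28, 31, 34])
37 → new pile 8 (tops now [13, 16, 19, 22, 28, 31, 34, 37])
40 → new pile 9 (tops now [13, 16, 19, 22, 28, 31, 34, 37, 40])
1 → pile 1 (tops now [1, 16, 19, 22, 28, 31, 34, 37, 40])
25 → pile 5 (tops now [1, 16, 19, 22, 25, 31, 34, 37, 40])
Nine piles.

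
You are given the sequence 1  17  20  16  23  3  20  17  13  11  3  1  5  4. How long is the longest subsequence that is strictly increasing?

4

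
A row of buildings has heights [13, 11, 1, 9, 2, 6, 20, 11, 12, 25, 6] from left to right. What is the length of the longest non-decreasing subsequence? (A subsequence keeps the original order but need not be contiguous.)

6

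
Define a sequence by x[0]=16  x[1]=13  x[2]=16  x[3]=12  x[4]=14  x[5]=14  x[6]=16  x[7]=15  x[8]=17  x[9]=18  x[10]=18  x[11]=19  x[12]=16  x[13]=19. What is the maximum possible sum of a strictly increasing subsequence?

97

Let S[i] be the best sum of a strictly increasing subsequence ending at i:
i:      0  1  2  3  4  5  6  7  8  9 10 11 12 13
x[i]:  16 13 16 12 14 14 16 15 17 18 18 19 16 19
S:     16 13 29 12 27 27 43 42 60 78 78 97 58 97
Maximum is 97 (e.g. 13 + 14 + 16 + 17 + 18 + 19).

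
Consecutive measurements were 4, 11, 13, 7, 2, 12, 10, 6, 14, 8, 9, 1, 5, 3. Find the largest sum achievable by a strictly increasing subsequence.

Let S[i] be the best sum of a strictly increasing subsequence ending at i:
i:      1  2  3  4  5  6  7  8  9 10 11 12 13 14
a[i]:   4 11 13  7  2 12 10  6 14  8  9  1  5  3
S:      4 15 28 11  2 27 21 10 42 19 28  1  9  5
Maximum is 42 (e.g. 4 + 11 + 13 + 14).

42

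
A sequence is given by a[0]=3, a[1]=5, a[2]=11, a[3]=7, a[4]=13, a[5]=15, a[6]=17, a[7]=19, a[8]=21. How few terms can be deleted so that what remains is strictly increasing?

Fewest deletions = n − (longest strictly increasing subsequence).
Patience tails:
3 → extends → [3]
5 → extends → [3, 5]
11 → extends → [3, 5, 11]
7 → replaces 11 → [3, 5, 7]
13 → extends → [3, 5, 7, 13]
15 → extends → [3, 5, 7, 13, 15]
17 → extends → [3, 5, 7, 13, 15, 17]
19 → extends → [3, 5, 7, 13, 15, 17, 19]
21 → extends → [3, 5, 7, 13, 15, 17, 19, 21]
Longest strictly increasing subsequence has length 8, so deletions = 9 − 8 = 1.

1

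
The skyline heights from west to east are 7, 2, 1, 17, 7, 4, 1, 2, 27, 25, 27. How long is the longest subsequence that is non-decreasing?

Let dp[i] be the length of the longest such subsequence ending at index i:
i:      1  2  3  4  5  6  7  8  9 10 11
a[i]:   7  2  1 17  7  4  1  2 27 25 27
dp:     1  1  1  2  2  2  2  3  4  4  5
Maximum dp value is 5.

5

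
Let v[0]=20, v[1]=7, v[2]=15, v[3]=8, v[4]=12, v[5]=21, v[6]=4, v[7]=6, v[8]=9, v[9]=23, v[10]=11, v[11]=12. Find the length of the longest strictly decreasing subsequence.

Negate each value so 'decreasing' becomes 'increasing', then run patience tails on the negated sequence:
-20 → extends → [-20]
-7 → extends → [-20, -7]
-15 → replaces -7 → [-20, -15]
-8 → extends → [-20, -15, -8]
-12 → replaces -8 → [-20, -15, -12]
-21 → replaces -20 → [-21, -15, -12]
-4 → extends → [-21, -15, -12, -4]
-6 → replaces -4 → [-21, -15, -12, -6]
-9 → replaces -6 → [-21, -15, -12, -9]
-23 → replaces -21 → [-23, -15, -12, -9]
-11 → replaces -9 → [-23, -15, -12, -11]
-12 → already a tail → [-23, -15, -12, -11]
Four tails, so the longest strictly decreasing subsequence of the original has length 4.

4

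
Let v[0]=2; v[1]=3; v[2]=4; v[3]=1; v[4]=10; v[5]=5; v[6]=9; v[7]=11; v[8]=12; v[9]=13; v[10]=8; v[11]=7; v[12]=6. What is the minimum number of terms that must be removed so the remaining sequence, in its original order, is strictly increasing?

5

Fewest deletions = n − (longest strictly increasing subsequence).
Patience tails:
2 → extends → [2]
3 → extends → [2, 3]
4 → extends → [2, 3, 4]
1 → replaces 2 → [1, 3, 4]
10 → extends → [1, 3, 4, 10]
5 → replaces 10 → [1, 3, 4, 5]
9 → extends → [1, 3, 4, 5, 9]
11 → extends → [1, 3, 4, 5, 9, 11]
12 → extends → [1, 3, 4, 5, 9, 11, 12]
13 → extends → [1, 3, 4, 5, 9, 11, 12, 13]
8 → replaces 9 → [1, 3, 4, 5, 8, 11, 12, 13]
7 → replaces 8 → [1, 3, 4, 5, 7, 11, 12, 13]
6 → replaces 7 → [1, 3, 4, 5, 6, 11, 12, 13]
Longest strictly increasing subsequence has length 8, so deletions = 13 − 8 = 5.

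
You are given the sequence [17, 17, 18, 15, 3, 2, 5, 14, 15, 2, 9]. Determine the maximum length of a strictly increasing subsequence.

4

Track the smallest tail for each achievable length (strict):
17 → extends → [17]
17 → already a tail → [17]
18 → extends → [17, 18]
15 → replaces 17 → [15, 18]
3 → replaces 15 → [3, 18]
2 → replaces 3 → [2, 18]
5 → replaces 18 → [2, 5]
14 → extends → [2, 5, 14]
15 → extends → [2, 5, 14, 15]
2 → already a tail → [2, 5, 14, 15]
9 → replaces 14 → [2, 5, 9, 15]
Four tails, so the longest strictly increasing subsequence has length 4 (e.g. 3, 5, 14, 15).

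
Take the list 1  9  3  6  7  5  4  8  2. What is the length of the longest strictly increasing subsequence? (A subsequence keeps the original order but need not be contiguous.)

5

Track the smallest tail for each achievable length (strict):
1 → extends → [1]
9 → extends → [1, 9]
3 → replaces 9 → [1, 3]
6 → extends → [1, 3, 6]
7 → extends → [1, 3, 6, 7]
5 → replaces 6 → [1, 3, 5, 7]
4 → replaces 5 → [1, 3, 4, 7]
8 → extends → [1, 3, 4, 7, 8]
2 → replaces 3 → [1, 2, 4, 7, 8]
Five tails, so the longest strictly increasing subsequence has length 5 (e.g. 1, 3, 6, 7, 8).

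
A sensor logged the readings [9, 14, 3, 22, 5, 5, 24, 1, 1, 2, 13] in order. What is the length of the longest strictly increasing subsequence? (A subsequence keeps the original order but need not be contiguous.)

4

Let dp[i] be the length of the longest such subsequence ending at index i:
i:      1  2  3  4  5  6  7  8  9 10 11
a[i]:   9 14  3 22  5  5 24  1  1  2 13
dp:     1  2  1  3  2  2  4  1  1  2  3
Maximum dp value is 4.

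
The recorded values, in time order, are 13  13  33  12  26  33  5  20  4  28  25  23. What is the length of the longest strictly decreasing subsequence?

4

Negate each value so 'decreasing' becomes 'increasing', then run patience tails on the negated sequence:
-13 → extends → [-13]
-13 → already a tail → [-13]
-33 → replaces -13 → [-33]
-12 → extends → [-33, -12]
-26 → replaces -12 → [-33, -26]
-33 → already a tail → [-33, -26]
-5 → extends → [-33, -26, -5]
-20 → replaces -5 → [-33, -26, -20]
-4 → extends → [-33, -26, -20, -4]
-28 → replaces -26 → [-33, -28, -20, -4]
-25 → replaces -20 → [-33, -28, -25, -4]
-23 → replaces -4 → [-33, -28, -25, -23]
Four tails, so the longest strictly decreasing subsequence of the original has length 4.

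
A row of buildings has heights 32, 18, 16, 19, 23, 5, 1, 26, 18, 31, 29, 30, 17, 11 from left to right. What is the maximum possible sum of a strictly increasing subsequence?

145

Let S[i] be the best sum of a strictly increasing subsequence ending at i:
i:       1   2   3   4   5   6   7   8   9  10  11  12  13  14
a[i]:   32  18  16  19  23   5   1  26  18  31  29  30  17  11
S:      32  18  16  37  60   5   1  86  34 117 115 145  33  16
Maximum is 145 (e.g. 18 + 19 + 23 + 26 + 29 + 30).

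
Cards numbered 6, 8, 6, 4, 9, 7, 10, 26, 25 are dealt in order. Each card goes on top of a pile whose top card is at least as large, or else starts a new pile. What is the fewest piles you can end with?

Place each on the leftmost legal pile:
6 → new pile 1 (tops now [6])
8 → new pile 2 (tops now [6, 8])
6 → pile 1 (tops now [6, 8])
4 → pile 1 (tops now [4, 8])
9 → new pile 3 (tops now [4, 8, 9])
7 → pile 2 (tops now [4, 7, 9])
10 → new pile 4 (tops now [4, 7, 9, 10])
26 → new pile 5 (tops now [4, 7, 9, 10, 26])
25 → pile 5 (tops now [4, 7, 9, 10, 25])
Five piles.

5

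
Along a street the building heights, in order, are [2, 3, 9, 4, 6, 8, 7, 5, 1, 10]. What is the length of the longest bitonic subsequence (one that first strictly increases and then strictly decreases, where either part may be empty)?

inc[i] = longest strictly increasing subsequence ending at i; dec[i] = longest strictly decreasing subsequence starting at i:
i:      1  2  3  4  5  6  7  8  9 10
a[i]:   2  3  9  4  6  8  7  5  1 10
inc:    1  2  3  3  4  5  5  4  1  6
dec:    2  2  5  2  3  4  3  2  1  1
Best peak at i=6 (value 8): inc=5, dec=4, length 5+4−1 = 8.

8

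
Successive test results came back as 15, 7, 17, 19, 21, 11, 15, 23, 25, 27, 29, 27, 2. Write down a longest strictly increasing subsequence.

Patience tails give the LIS length; then backtrack through the dp parents:
15 → extends → [15]
7 → replaces 15 → [7]
17 → extends → [7, 17]
19 → extends → [7, 17, 19]
21 → extends → [7, 17, 19, 21]
11 → replaces 17 → [7, 11, 19, 21]
15 → replaces 19 → [7, 11, 15, 21]
23 → extends → [7, 11, 15, 21, 23]
25 → extends → [7, 11, 15, 21, 23, 25]
27 → extends → [7, 11, 15, 21, 23, 25, 27]
29 → extends → [7, 11, 15, 21, 23, 25, 27, 29]
27 → already a tail → [7, 11, 15, 21, 23, 25, 27, 29]
2 → replaces 7 → [2, 11, 15, 21, 23, 25, 27, 29]
Length 8; one witness is 15, 17, 19, 21, 23, 25, 27, 29.

15, 17, 19, 21, 23, 25, 27, 29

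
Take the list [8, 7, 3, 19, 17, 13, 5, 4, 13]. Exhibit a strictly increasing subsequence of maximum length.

Patience tails give the LIS length; then backtrack through the dp parents:
8 → extends → [8]
7 → replaces 8 → [7]
3 → replaces 7 → [3]
19 → extends → [3, 19]
17 → replaces 19 → [3, 17]
13 → replaces 17 → [3, 13]
5 → replaces 13 → [3, 5]
4 → replaces 5 → [3, 4]
13 → extends → [3, 4, 13]
Length 3; one witness is 3, 5, 13.

3, 5, 13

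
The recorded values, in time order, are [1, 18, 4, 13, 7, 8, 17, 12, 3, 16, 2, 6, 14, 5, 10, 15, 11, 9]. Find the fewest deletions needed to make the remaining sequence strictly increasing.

Fewest deletions = n − (longest strictly increasing subsequence).
Patience tails:
1 → extends → [1]
18 → extends → [1, 18]
4 → replaces 18 → [1, 4]
13 → extends → [1, 4, 13]
7 → replaces 13 → [1, 4, 7]
8 → extends → [1, 4, 7, 8]
17 → extends → [1, 4, 7, 8, 17]
12 → replaces 17 → [1, 4, 7, 8, 12]
3 → replaces 4 → [1, 3, 7, 8, 12]
16 → extends → [1, 3, 7, 8, 12, 16]
2 → replaces 3 → [1, 2, 7, 8, 12, 16]
6 → replaces 7 → [1, 2, 6, 8, 12, 16]
14 → replaces 16 → [1, 2, 6, 8, 12, 14]
5 → replaces 6 → [1, 2, 5, 8, 12, 14]
10 → replaces 12 → [1, 2, 5, 8, 10, 14]
15 → extends → [1, 2, 5, 8, 10, 14, 15]
11 → replaces 14 → [1, 2, 5, 8, 10, 11, 15]
9 → replaces 10 → [1, 2, 5, 8, 9, 11, 15]
Longest strictly increasing subsequence has length 7, so deletions = 18 − 7 = 11.

11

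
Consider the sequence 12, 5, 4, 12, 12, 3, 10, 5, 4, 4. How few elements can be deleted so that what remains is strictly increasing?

8

Fewest deletions = n − (longest strictly increasing subsequence).
i:      1  2  3  4  5  6  7  8  9 10
a[i]:  12  5  4 12 12  3 10  5  4  4
dp:     1  1  1  2  2  1  2  2  2  2
max dp = 2, so deletions = 10 − 2 = 8.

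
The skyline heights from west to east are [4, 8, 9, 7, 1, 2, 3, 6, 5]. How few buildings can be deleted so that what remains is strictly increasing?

5

Fewest deletions = n − (longest strictly increasing subsequence).
Patience tails:
4 → extends → [4]
8 → extends → [4, 8]
9 → extends → [4, 8, 9]
7 → replaces 8 → [4, 7, 9]
1 → replaces 4 → [1, 7, 9]
2 → replaces 7 → [1, 2, 9]
3 → replaces 9 → [1, 2, 3]
6 → extends → [1, 2, 3, 6]
5 → replaces 6 → [1, 2, 3, 5]
Longest strictly increasing subsequence has length 4, so deletions = 9 − 4 = 5.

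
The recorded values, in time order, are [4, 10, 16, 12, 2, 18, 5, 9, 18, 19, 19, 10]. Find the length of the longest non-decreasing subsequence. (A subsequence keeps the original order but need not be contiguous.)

Track the smallest tail for each achievable length (allowing ties):
4 → extends → [4]
10 → extends → [4, 10]
16 → extends → [4, 10, 16]
12 → replaces 16 → [4, 10, 12]
2 → replaces 4 → [2, 10, 12]
18 → extends → [2, 10, 12, 18]
5 → replaces 10 → [2, 5, 12, 18]
9 → replaces 12 → [2, 5, 9, 18]
18 → extends → [2, 5, 9, 18, 18]
19 → extends → [2, 5, 9, 18, 18, 19]
19 → extends → [2, 5, 9, 18, 18, 19, 19]
10 → replaces 18 → [2, 5, 9, 10, 18, 19, 19]
Seven tails, so the longest non-decreasing subsequence has length 7 (e.g. 4, 10, 16, 18, 18, 19, 19).

7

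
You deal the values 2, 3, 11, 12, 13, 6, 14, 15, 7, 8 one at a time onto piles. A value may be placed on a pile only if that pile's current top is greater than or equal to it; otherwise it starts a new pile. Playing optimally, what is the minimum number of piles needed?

Place each on the leftmost legal pile:
2 → new pile 1 (tops now [2])
3 → new pile 2 (tops now [2, 3])
11 → new pile 3 (tops now [2, 3, 11])
12 → new pile 4 (tops now [2, 3, 11, 12])
13 → new pile 5 (tops now [2, 3, 11, 12, 13])
6 → pile 3 (tops now [2, 3, 6, 12, 13])
14 → new pile 6 (tops now [2, 3, 6, 12, 13, 14])
15 → new pile 7 (tops now [2, 3, 6, 12, 13, 14, 15])
7 → pile 4 (tops now [2, 3, 6, 7, 13, 14, 15])
8 → pile 5 (tops now [2, 3, 6, 7, 8, 14, 15])
Seven piles.

7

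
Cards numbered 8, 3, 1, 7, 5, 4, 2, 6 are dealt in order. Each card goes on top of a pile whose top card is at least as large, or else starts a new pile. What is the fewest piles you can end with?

3

Place each on the leftmost legal pile:
8 → new pile 1 (tops now [8])
3 → pile 1 (tops now [3])
1 → pile 1 (tops now [1])
7 → new pile 2 (tops now [1, 7])
5 → pile 2 (tops now [1, 5])
4 → pile 2 (tops now [1, 4])
2 → pile 2 (tops now [1, 2])
6 → new pile 3 (tops now [1, 2, 6])
Three piles.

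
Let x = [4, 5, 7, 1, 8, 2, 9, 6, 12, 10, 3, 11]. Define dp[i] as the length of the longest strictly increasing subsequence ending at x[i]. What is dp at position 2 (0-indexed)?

dp[i] = 1 + max{dp[j] : j<i, x[j]<x[i]} (or 1 if no such j):
i:      0  1  2  3  4  5  6  7  8  9 10 11
x[i]:   4  5  7  1  8  2  9  6 12 10  3 11
dp:     1  2  3  1  4  2  5  3  6  6  3  7
At index 2 the value is 3.

3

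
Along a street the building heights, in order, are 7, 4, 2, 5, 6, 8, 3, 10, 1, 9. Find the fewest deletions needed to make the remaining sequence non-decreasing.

5

Fewest deletions = n − (longest non-decreasing subsequence).
Patience tails:
7 → extends → [7]
4 → replaces 7 → [4]
2 → replaces 4 → [2]
5 → extends → [2, 5]
6 → extends → [2, 5, 6]
8 → extends → [2, 5, 6, 8]
3 → replaces 5 → [2, 3, 6, 8]
10 → extends → [2, 3, 6, 8, 10]
1 → replaces 2 → [1, 3, 6, 8, 10]
9 → replaces 10 → [1, 3, 6, 8, 9]
Longest non-decreasing subsequence has length 5, so deletions = 10 − 5 = 5.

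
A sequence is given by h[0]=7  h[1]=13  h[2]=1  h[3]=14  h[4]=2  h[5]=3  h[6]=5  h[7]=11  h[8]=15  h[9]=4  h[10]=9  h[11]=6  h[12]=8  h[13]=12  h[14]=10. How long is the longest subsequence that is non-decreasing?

7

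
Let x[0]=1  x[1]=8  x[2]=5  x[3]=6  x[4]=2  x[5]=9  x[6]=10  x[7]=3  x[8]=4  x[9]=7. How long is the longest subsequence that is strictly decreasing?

3

Let dp[i] be the longest strictly decreasing subsequence ending at i:
i:      0  1  2  3  4  5  6  7  8  9
x[i]:   1  8  5  6  2  9 10  3  4  7
dp:     1  1  2  2  3  1  1  3  3  2
Maximum is 3.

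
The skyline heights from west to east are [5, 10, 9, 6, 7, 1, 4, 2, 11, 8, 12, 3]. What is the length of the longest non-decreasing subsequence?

Let dp[i] be the length of the longest such subsequence ending at index i:
i:      1  2  3  4  5  6  7  8  9 10 11 12
a[i]:   5 10  9  6  7  1  4  2 11  8 12  3
dp:     1  2  2  2  3  1  2  2  4  4  5  3
Maximum dp value is 5.

5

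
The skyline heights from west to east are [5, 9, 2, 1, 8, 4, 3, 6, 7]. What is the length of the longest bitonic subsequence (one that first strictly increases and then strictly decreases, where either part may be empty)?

inc[i] = longest strictly increasing subsequence ending at i; dec[i] = longest strictly decreasing subsequence starting at i:
i:     1 2 3 4 5 6 7 8 9
a[i]:  5 9 2 1 8 4 3 6 7
inc:   1 2 1 1 2 2 2 3 4
dec:   3 4 2 1 3 2 1 1 1
Best peak at i=2 (value 9): inc=2, dec=4, length 2+4−1 = 5.

5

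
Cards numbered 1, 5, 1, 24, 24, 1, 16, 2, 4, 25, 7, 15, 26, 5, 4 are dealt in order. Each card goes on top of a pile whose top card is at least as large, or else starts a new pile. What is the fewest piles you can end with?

The minimum number of non-increasing subsequences covering a sequence equals the length of its longest strictly increasing subsequence.
LIS length is 6 (e.g. 1, 2, 4, 7, 15, 26), so 6 piles are needed.

6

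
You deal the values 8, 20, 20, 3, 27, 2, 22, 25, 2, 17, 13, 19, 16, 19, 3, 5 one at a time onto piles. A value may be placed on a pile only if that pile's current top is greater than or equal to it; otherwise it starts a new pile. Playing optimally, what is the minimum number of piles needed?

The minimum number of non-increasing subsequences covering a sequence equals the length of its longest strictly increasing subsequence.
LIS length is 4 (e.g. 8, 20, 22, 25), so 4 piles are needed.

4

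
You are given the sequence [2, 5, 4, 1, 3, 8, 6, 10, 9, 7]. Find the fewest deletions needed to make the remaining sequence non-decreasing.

6

Fewest deletions = n − (longest non-decreasing subsequence).
Patience tails:
2 → extends → [2]
5 → extends → [2, 5]
4 → replaces 5 → [2, 4]
1 → replaces 2 → [1, 4]
3 → replaces 4 → [1, 3]
8 → extends → [1, 3, 8]
6 → replaces 8 → [1, 3, 6]
10 → extends → [1, 3, 6, 10]
9 → replaces 10 → [1, 3, 6, 9]
7 → replaces 9 → [1, 3, 6, 7]
Longest non-decreasing subsequence has length 4, so deletions = 10 − 4 = 6.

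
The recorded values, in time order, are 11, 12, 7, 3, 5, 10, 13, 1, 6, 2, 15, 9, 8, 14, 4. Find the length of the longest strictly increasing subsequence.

Let dp[i] be the length of the longest such subsequence ending at index i:
i:      1  2  3  4  5  6  7  8  9 10 11 12 13 14 15
a[i]:  11 12  7  3  5 10 13  1  6  2 15  9  8 14  4
dp:     1  2  1  1  2  3  4  1  3  2  5  4  4  5  3
Maximum dp value is 5.

5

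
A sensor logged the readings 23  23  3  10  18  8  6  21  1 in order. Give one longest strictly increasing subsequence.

Patience tails give the LIS length; then backtrack through the dp parents:
23 → extends → [23]
23 → already a tail → [23]
3 → replaces 23 → [3]
10 → extends → [3, 10]
18 → extends → [3, 10, 18]
8 → replaces 10 → [3, 8, 18]
6 → replaces 8 → [3, 6, 18]
21 → extends → [3, 6, 18, 21]
1 → replaces 3 → [1, 6, 18, 21]
Length 4; one witness is 3, 10, 18, 21.

3, 10, 18, 21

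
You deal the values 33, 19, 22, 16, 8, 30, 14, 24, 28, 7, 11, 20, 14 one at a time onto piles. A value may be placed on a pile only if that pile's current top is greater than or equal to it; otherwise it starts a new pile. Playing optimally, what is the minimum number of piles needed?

The minimum number of non-increasing subsequences covering a sequence equals the length of its longest strictly increasing subsequence.
LIS length is 4 (e.g. 19, 22, 24, 28), so 4 piles are needed.

4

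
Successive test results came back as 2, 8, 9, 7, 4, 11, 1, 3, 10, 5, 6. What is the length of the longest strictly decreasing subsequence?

Negate each value so 'decreasing' becomes 'increasing', then run patience tails on the negated sequence:
-2 → extends → [-2]
-8 → replaces -2 → [-8]
-9 → replaces -8 → [-9]
-7 → extends → [-9, -7]
-4 → extends → [-9, -7, -4]
-11 → replaces -9 → [-11, -7, -4]
-1 → extends → [-11, -7, -4, -1]
-3 → replaces -1 → [-11, -7, -4, -3]
-10 → replaces -7 → [-11, -10, -4, -3]
-5 → replaces -4 → [-11, -10, -5, -3]
-6 → replaces -5 → [-11, -10, -6, -3]
Four tails, so the longest strictly decreasing subsequence of the original has length 4.

4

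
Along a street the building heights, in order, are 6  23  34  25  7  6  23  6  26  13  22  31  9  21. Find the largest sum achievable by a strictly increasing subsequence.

Let S[i] be the best sum of a strictly increasing subsequence ending at i:
i:       1   2   3   4   5   6   7   8   9  10  11  12  13  14
a[i]:    6  23  34  25   7   6  23   6  26  13  22  31   9  21
S:       6  29  63  54  13   6  36   6  80  26  48 111  22  47
Maximum is 111 (e.g. 6 + 23 + 25 + 26 + 31).

111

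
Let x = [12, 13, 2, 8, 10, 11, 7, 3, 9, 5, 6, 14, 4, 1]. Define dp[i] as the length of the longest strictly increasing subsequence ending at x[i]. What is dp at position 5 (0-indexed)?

dp[i] = 1 + max{dp[j] : j<i, x[j]<x[i]} (or 1 if no such j):
i:      0  1  2  3  4  5  6  7  8  9 10 11 12 13
x[i]:  12 13  2  8 10 11  7  3  9  5  6 14  4  1
dp:     1  2  1  2  3  4  2  2  3  3  4  5  3  1
At index 5 the value is 4.

4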